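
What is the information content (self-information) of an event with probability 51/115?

Information content I(x) = -log₂(p(x))
I = -log₂(51/115) = -log₂(0.4435)
I = 1.1731 bits


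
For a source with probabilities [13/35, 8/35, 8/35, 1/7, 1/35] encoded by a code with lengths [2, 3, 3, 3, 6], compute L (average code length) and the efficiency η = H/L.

Average length L = Σ p_i × l_i = 2.7143 bits
Entropy H = 2.0517 bits
Efficiency η = H/L × 100% = 75.59%


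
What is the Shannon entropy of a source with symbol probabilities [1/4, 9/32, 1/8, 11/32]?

H(X) = -Σ p(x) log₂ p(x)
  -1/4 × log₂(1/4) = 0.5000
  -9/32 × log₂(9/32) = 0.5147
  -1/8 × log₂(1/8) = 0.3750
  -11/32 × log₂(11/32) = 0.5296
H(X) = 1.9193 bits


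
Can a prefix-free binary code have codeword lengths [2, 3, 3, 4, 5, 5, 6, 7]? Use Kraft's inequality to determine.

Kraft inequality: Σ 2^(-l_i) ≤ 1 for prefix-free code
Calculating: 2^(-2) + 2^(-3) + 2^(-3) + 2^(-4) + 2^(-5) + 2^(-5) + 2^(-6) + 2^(-7)
= 0.25 + 0.125 + 0.125 + 0.0625 + 0.03125 + 0.03125 + 0.015625 + 0.0078125
= 0.6484
Since 0.6484 ≤ 1, prefix-free code exists


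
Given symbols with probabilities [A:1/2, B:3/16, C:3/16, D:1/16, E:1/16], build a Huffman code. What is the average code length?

Huffman tree construction:
Combine smallest probabilities repeatedly
Resulting codes:
  A: 0 (length 1)
  B: 111 (length 3)
  C: 10 (length 2)
  D: 1100 (length 4)
  E: 1101 (length 4)
Average length = Σ p(s) × length(s) = 1.9375 bits


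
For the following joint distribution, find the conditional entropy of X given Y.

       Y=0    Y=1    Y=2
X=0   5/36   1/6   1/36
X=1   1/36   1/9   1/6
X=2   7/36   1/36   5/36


H(X|Y) = Σ_y p(y) H(X|Y=y)
  p(Y=0) = 13/36, H(X|Y=0) = 1.2957
  p(Y=1) = 11/36, H(X|Y=1) = 1.3222
  p(Y=2) = 1/3, H(X|Y=2) = 1.3250
H(X|Y) = 0.3611×1.2957 + 0.3056×1.3222 + 0.3333×1.3250 = 1.3136 bits


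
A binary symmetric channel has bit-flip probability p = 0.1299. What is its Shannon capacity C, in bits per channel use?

For BSC with error probability p:
C = 1 - H(p) where H(p) is binary entropy
H(0.1299) = -0.1299 × log₂(0.1299) - 0.8701 × log₂(0.8701)
H(p) = 0.5572
C = 1 - 0.5572 = 0.4428 bits/use


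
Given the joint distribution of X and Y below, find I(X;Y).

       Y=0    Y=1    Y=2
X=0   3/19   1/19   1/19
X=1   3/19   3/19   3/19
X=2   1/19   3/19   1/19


H(X) = 1.5243, H(Y) = 1.5683, H(X,Y) = 2.9966
I(X;Y) = H(X) + H(Y) - H(X,Y) = 0.0960 bits


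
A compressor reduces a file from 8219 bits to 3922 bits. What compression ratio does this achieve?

Compression ratio = Original / Compressed
= 8219 / 3922 = 2.10:1


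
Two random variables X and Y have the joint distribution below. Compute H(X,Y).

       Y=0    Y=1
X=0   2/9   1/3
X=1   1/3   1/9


H(X,Y) = -Σ p(x,y) log₂ p(x,y)
  p(0,0)=2/9: -0.2222 × log₂(0.2222) = 0.4822
  p(0,1)=1/3: -0.3333 × log₂(0.3333) = 0.5283
  p(1,0)=1/3: -0.3333 × log₂(0.3333) = 0.5283
  p(1,1)=1/9: -0.1111 × log₂(0.1111) = 0.3522
H(X,Y) = 1.8911 bits


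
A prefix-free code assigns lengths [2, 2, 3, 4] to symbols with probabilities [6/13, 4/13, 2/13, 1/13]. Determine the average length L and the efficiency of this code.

Average length L = Σ p_i × l_i = 2.3077 bits
Entropy H = 1.7381 bits
Efficiency η = H/L × 100% = 75.32%


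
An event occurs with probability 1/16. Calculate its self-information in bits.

Information content I(x) = -log₂(p(x))
I = -log₂(1/16) = -log₂(0.0625)
I = 4.0000 bits


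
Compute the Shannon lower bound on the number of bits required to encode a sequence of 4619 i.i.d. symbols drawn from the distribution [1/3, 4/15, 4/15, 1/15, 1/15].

Entropy H = 2.0662 bits/symbol
Minimum bits = H × n = 2.0662 × 4619
= 9544.00 bits


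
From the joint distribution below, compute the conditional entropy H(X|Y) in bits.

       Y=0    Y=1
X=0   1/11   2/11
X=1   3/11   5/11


H(X|Y) = Σ_y p(y) H(X|Y=y)
  p(Y=0) = 4/11, H(X|Y=0) = 0.8113
  p(Y=1) = 7/11, H(X|Y=1) = 0.8631
H(X|Y) = 0.3636×0.8113 + 0.6364×0.8631 = 0.8443 bits


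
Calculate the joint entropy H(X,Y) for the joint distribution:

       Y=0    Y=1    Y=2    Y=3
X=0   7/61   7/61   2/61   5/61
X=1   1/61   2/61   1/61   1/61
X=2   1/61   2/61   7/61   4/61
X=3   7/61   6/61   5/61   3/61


H(X,Y) = -Σ p(x,y) log₂ p(x,y)
  p(0,0)=7/61: -0.1148 × log₂(0.1148) = 0.3584
  p(0,1)=7/61: -0.1148 × log₂(0.1148) = 0.3584
  p(0,2)=2/61: -0.0328 × log₂(0.0328) = 0.1617
  p(0,3)=5/61: -0.0820 × log₂(0.0820) = 0.2958
  p(1,0)=1/61: -0.0164 × log₂(0.0164) = 0.0972
  p(1,1)=2/61: -0.0328 × log₂(0.0328) = 0.1617
  p(1,2)=1/61: -0.0164 × log₂(0.0164) = 0.0972
  p(1,3)=1/61: -0.0164 × log₂(0.0164) = 0.0972
  p(2,0)=1/61: -0.0164 × log₂(0.0164) = 0.0972
  p(2,1)=2/61: -0.0328 × log₂(0.0328) = 0.1617
  p(2,2)=7/61: -0.1148 × log₂(0.1148) = 0.3584
  p(2,3)=4/61: -0.0656 × log₂(0.0656) = 0.2578
  p(3,0)=7/61: -0.1148 × log₂(0.1148) = 0.3584
  p(3,1)=6/61: -0.0984 × log₂(0.0984) = 0.3291
  p(3,2)=5/61: -0.0820 × log₂(0.0820) = 0.2958
  p(3,3)=3/61: -0.0492 × log₂(0.0492) = 0.2137
H(X,Y) = 3.6998 bits


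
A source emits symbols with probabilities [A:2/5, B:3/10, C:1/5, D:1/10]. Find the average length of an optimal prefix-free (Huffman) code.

Huffman tree construction:
Combine smallest probabilities repeatedly
Resulting codes:
  A: 0 (length 1)
  B: 10 (length 2)
  C: 111 (length 3)
  D: 110 (length 3)
Average length = Σ p(s) × length(s) = 1.9000 bits


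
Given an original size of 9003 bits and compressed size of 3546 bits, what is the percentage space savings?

Space savings = (1 - Compressed/Original) × 100%
= (1 - 3546/9003) × 100%
= 60.61%


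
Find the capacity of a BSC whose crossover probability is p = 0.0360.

For BSC with error probability p:
C = 1 - H(p) where H(p) is binary entropy
H(0.0360) = -0.0360 × log₂(0.0360) - 0.9640 × log₂(0.9640)
H(p) = 0.2236
C = 1 - 0.2236 = 0.7764 bits/use


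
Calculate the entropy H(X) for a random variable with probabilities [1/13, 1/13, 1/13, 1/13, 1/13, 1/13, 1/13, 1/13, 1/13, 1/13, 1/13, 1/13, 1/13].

H(X) = -Σ p(x) log₂ p(x)
  -1/13 × log₂(1/13) = 0.2846
  -1/13 × log₂(1/13) = 0.2846
  -1/13 × log₂(1/13) = 0.2846
  -1/13 × log₂(1/13) = 0.2846
  -1/13 × log₂(1/13) = 0.2846
  -1/13 × log₂(1/13) = 0.2846
  -1/13 × log₂(1/13) = 0.2846
  -1/13 × log₂(1/13) = 0.2846
  -1/13 × log₂(1/13) = 0.2846
  -1/13 × log₂(1/13) = 0.2846
  -1/13 × log₂(1/13) = 0.2846
  -1/13 × log₂(1/13) = 0.2846
  -1/13 × log₂(1/13) = 0.2846
H(X) = 3.7004 bits


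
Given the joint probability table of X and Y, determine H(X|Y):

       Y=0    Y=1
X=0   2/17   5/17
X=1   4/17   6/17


H(X|Y) = Σ_y p(y) H(X|Y=y)
  p(Y=0) = 6/17, H(X|Y=0) = 0.9183
  p(Y=1) = 11/17, H(X|Y=1) = 0.9940
H(X|Y) = 0.3529×0.9183 + 0.6471×0.9940 = 0.9673 bits


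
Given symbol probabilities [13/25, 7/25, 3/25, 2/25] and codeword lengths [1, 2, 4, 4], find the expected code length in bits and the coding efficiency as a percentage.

Average length L = Σ p_i × l_i = 1.8800 bits
Entropy H = 1.6634 bits
Efficiency η = H/L × 100% = 88.48%


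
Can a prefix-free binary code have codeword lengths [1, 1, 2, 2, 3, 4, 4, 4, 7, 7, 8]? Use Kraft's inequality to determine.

Kraft inequality: Σ 2^(-l_i) ≤ 1 for prefix-free code
Calculating: 2^(-1) + 2^(-1) + 2^(-2) + 2^(-2) + 2^(-3) + 2^(-4) + 2^(-4) + 2^(-4) + 2^(-7) + 2^(-7) + 2^(-8)
= 0.5 + 0.5 + 0.25 + 0.25 + 0.125 + 0.0625 + 0.0625 + 0.0625 + 0.0078125 + 0.0078125 + 0.00390625
= 1.8320
Since 1.8320 > 1, prefix-free code does not exist


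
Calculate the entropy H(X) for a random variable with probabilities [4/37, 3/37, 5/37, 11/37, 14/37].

H(X) = -Σ p(x) log₂ p(x)
  -4/37 × log₂(4/37) = 0.3470
  -3/37 × log₂(3/37) = 0.2939
  -5/37 × log₂(5/37) = 0.3902
  -11/37 × log₂(11/37) = 0.5203
  -14/37 × log₂(14/37) = 0.5305
H(X) = 2.0819 bits


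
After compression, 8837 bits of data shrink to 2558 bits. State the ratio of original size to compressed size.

Compression ratio = Original / Compressed
= 8837 / 2558 = 3.45:1


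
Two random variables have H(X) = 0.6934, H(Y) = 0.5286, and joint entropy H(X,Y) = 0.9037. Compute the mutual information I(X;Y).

I(X;Y) = H(X) + H(Y) - H(X,Y)
I(X;Y) = 0.6934 + 0.5286 - 0.9037 = 0.3183 bits


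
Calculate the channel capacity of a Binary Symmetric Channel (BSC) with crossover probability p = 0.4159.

For BSC with error probability p:
C = 1 - H(p) where H(p) is binary entropy
H(0.4159) = -0.4159 × log₂(0.4159) - 0.5841 × log₂(0.5841)
H(p) = 0.9795
C = 1 - 0.9795 = 0.0205 bits/use


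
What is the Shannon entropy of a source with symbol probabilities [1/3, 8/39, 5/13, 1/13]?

H(X) = -Σ p(x) log₂ p(x)
  -1/3 × log₂(1/3) = 0.5283
  -8/39 × log₂(8/39) = 0.4688
  -5/13 × log₂(5/13) = 0.5302
  -1/13 × log₂(1/13) = 0.2846
H(X) = 1.8120 bits


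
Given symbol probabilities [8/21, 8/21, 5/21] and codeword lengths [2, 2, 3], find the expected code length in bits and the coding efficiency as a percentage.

Average length L = Σ p_i × l_i = 2.2381 bits
Entropy H = 1.5538 bits
Efficiency η = H/L × 100% = 69.42%


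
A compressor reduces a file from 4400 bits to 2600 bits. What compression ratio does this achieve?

Compression ratio = Original / Compressed
= 4400 / 2600 = 1.69:1


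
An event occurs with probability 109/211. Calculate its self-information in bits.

Information content I(x) = -log₂(p(x))
I = -log₂(109/211) = -log₂(0.5166)
I = 0.9529 bits


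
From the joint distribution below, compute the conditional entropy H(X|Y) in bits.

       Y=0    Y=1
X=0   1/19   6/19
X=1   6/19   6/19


H(X|Y) = Σ_y p(y) H(X|Y=y)
  p(Y=0) = 7/19, H(X|Y=0) = 0.5917
  p(Y=1) = 12/19, H(X|Y=1) = 1.0000
H(X|Y) = 0.3684×0.5917 + 0.6316×1.0000 = 0.8496 bits


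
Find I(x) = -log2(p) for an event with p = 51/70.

Information content I(x) = -log₂(p(x))
I = -log₂(51/70) = -log₂(0.7286)
I = 0.4569 bits


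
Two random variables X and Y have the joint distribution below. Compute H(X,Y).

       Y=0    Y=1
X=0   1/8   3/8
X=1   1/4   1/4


H(X,Y) = -Σ p(x,y) log₂ p(x,y)
  p(0,0)=1/8: -0.1250 × log₂(0.1250) = 0.3750
  p(0,1)=3/8: -0.3750 × log₂(0.3750) = 0.5306
  p(1,0)=1/4: -0.2500 × log₂(0.2500) = 0.5000
  p(1,1)=1/4: -0.2500 × log₂(0.2500) = 0.5000
H(X,Y) = 1.9056 bits


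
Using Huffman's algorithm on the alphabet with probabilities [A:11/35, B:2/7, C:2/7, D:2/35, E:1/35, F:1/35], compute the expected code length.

Huffman tree construction:
Combine smallest probabilities repeatedly
Resulting codes:
  A: 11 (length 2)
  B: 01 (length 2)
  C: 10 (length 2)
  D: 000 (length 3)
  E: 0010 (length 4)
  F: 0011 (length 4)
Average length = Σ p(s) × length(s) = 2.1714 bits


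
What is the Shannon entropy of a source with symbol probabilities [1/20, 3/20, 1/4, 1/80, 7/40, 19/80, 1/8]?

H(X) = -Σ p(x) log₂ p(x)
  -1/20 × log₂(1/20) = 0.2161
  -3/20 × log₂(3/20) = 0.4105
  -1/4 × log₂(1/4) = 0.5000
  -1/80 × log₂(1/80) = 0.0790
  -7/40 × log₂(7/40) = 0.4401
  -19/80 × log₂(19/80) = 0.4926
  -1/8 × log₂(1/8) = 0.3750
H(X) = 2.5133 bits


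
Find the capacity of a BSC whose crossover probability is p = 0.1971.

For BSC with error probability p:
C = 1 - H(p) where H(p) is binary entropy
H(0.1971) = -0.1971 × log₂(0.1971) - 0.8029 × log₂(0.8029)
H(p) = 0.7161
C = 1 - 0.7161 = 0.2839 bits/use


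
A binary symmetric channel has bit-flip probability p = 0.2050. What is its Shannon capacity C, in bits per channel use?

For BSC with error probability p:
C = 1 - H(p) where H(p) is binary entropy
H(0.2050) = -0.2050 × log₂(0.2050) - 0.7950 × log₂(0.7950)
H(p) = 0.7318
C = 1 - 0.7318 = 0.2682 bits/use


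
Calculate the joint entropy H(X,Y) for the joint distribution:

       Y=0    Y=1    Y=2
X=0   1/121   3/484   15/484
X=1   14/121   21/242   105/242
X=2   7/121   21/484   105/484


H(X,Y) = -Σ p(x,y) log₂ p(x,y)
  p(0,0)=1/121: -0.0083 × log₂(0.0083) = 0.0572
  p(0,1)=3/484: -0.0062 × log₂(0.0062) = 0.0455
  p(0,2)=15/484: -0.0310 × log₂(0.0310) = 0.1553
  p(1,0)=14/121: -0.1157 × log₂(0.1157) = 0.3600
  p(1,1)=21/242: -0.0868 × log₂(0.0868) = 0.3060
  p(1,2)=105/242: -0.4339 × log₂(0.4339) = 0.5227
  p(2,0)=7/121: -0.0579 × log₂(0.0579) = 0.2379
  p(2,1)=21/484: -0.0434 × log₂(0.0434) = 0.1964
  p(2,2)=105/484: -0.2169 × log₂(0.2169) = 0.4783
H(X,Y) = 2.3592 bits


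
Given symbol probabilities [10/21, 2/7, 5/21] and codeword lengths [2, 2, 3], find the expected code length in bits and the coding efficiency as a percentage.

Average length L = Σ p_i × l_i = 2.2381 bits
Entropy H = 1.5190 bits
Efficiency η = H/L × 100% = 67.87%


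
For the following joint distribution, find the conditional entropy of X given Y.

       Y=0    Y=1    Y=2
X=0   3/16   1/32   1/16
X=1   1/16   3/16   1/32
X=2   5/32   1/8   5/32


H(X|Y) = Σ_y p(y) H(X|Y=y)
  p(Y=0) = 13/32, H(X|Y=0) = 1.4605
  p(Y=1) = 11/32, H(X|Y=1) = 1.3222
  p(Y=2) = 1/4, H(X|Y=2) = 1.2988
H(X|Y) = 0.4062×1.4605 + 0.3438×1.3222 + 0.2500×1.2988 = 1.3725 bits


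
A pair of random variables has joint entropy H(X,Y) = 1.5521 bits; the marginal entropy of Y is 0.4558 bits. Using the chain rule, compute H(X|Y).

Chain rule: H(X,Y) = H(X|Y) + H(Y)
H(X|Y) = H(X,Y) - H(Y) = 1.5521 - 0.4558 = 1.0963 bits


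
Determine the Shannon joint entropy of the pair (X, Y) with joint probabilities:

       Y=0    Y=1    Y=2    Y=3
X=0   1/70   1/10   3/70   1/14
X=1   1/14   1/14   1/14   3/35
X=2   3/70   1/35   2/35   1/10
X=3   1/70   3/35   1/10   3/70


H(X,Y) = -Σ p(x,y) log₂ p(x,y)
  p(0,0)=1/70: -0.0143 × log₂(0.0143) = 0.0876
  p(0,1)=1/10: -0.1000 × log₂(0.1000) = 0.3322
  p(0,2)=3/70: -0.0429 × log₂(0.0429) = 0.1948
  p(0,3)=1/14: -0.0714 × log₂(0.0714) = 0.2720
  p(1,0)=1/14: -0.0714 × log₂(0.0714) = 0.2720
  p(1,1)=1/14: -0.0714 × log₂(0.0714) = 0.2720
  p(1,2)=1/14: -0.0714 × log₂(0.0714) = 0.2720
  p(1,3)=3/35: -0.0857 × log₂(0.0857) = 0.3038
  p(2,0)=3/70: -0.0429 × log₂(0.0429) = 0.1948
  p(2,1)=1/35: -0.0286 × log₂(0.0286) = 0.1466
  p(2,2)=2/35: -0.0571 × log₂(0.0571) = 0.2360
  p(2,3)=1/10: -0.1000 × log₂(0.1000) = 0.3322
  p(3,0)=1/70: -0.0143 × log₂(0.0143) = 0.0876
  p(3,1)=3/35: -0.0857 × log₂(0.0857) = 0.3038
  p(3,2)=1/10: -0.1000 × log₂(0.1000) = 0.3322
  p(3,3)=3/70: -0.0429 × log₂(0.0429) = 0.1948
H(X,Y) = 3.8339 bits


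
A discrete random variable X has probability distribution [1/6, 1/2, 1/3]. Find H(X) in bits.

H(X) = -Σ p(x) log₂ p(x)
  -1/6 × log₂(1/6) = 0.4308
  -1/2 × log₂(1/2) = 0.5000
  -1/3 × log₂(1/3) = 0.5283
H(X) = 1.4591 bits


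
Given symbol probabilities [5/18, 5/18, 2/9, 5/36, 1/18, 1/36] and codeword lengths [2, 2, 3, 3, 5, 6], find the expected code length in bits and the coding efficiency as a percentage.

Average length L = Σ p_i × l_i = 2.6389 bits
Entropy H = 2.2797 bits
Efficiency η = H/L × 100% = 86.39%


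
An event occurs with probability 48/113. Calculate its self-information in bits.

Information content I(x) = -log₂(p(x))
I = -log₂(48/113) = -log₂(0.4248)
I = 1.2352 bits


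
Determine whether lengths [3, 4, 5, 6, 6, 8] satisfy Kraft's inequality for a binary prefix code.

Kraft inequality: Σ 2^(-l_i) ≤ 1 for prefix-free code
Calculating: 2^(-3) + 2^(-4) + 2^(-5) + 2^(-6) + 2^(-6) + 2^(-8)
= 0.125 + 0.0625 + 0.03125 + 0.015625 + 0.015625 + 0.00390625
= 0.2539
Since 0.2539 ≤ 1, prefix-free code exists


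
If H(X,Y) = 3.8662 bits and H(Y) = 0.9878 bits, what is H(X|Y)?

Chain rule: H(X,Y) = H(X|Y) + H(Y)
H(X|Y) = H(X,Y) - H(Y) = 3.8662 - 0.9878 = 2.8784 bits


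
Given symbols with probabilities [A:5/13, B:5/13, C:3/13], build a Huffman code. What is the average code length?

Huffman tree construction:
Combine smallest probabilities repeatedly
Resulting codes:
  A: 11 (length 2)
  B: 0 (length 1)
  C: 10 (length 2)
Average length = Σ p(s) × length(s) = 1.6154 bits


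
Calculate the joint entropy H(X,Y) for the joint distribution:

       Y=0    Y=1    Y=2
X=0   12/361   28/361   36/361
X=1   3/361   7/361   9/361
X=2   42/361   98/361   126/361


H(X,Y) = -Σ p(x,y) log₂ p(x,y)
  p(0,0)=12/361: -0.0332 × log₂(0.0332) = 0.1632
  p(0,1)=28/361: -0.0776 × log₂(0.0776) = 0.2861
  p(0,2)=36/361: -0.0997 × log₂(0.0997) = 0.3317
  p(1,0)=3/361: -0.0083 × log₂(0.0083) = 0.0574
  p(1,1)=7/361: -0.0194 × log₂(0.0194) = 0.1103
  p(1,2)=9/361: -0.0249 × log₂(0.0249) = 0.1328
  p(2,0)=42/361: -0.1163 × log₂(0.1163) = 0.3611
  p(2,1)=98/361: -0.2715 × log₂(0.2715) = 0.5107
  p(2,2)=126/361: -0.3490 × log₂(0.3490) = 0.5300
H(X,Y) = 2.4833 bits


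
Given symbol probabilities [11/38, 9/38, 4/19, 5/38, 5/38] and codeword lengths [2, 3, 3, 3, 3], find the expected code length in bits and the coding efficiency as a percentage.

Average length L = Σ p_i × l_i = 2.7105 bits
Entropy H = 2.2531 bits
Efficiency η = H/L × 100% = 83.13%


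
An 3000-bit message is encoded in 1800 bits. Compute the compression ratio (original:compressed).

Compression ratio = Original / Compressed
= 3000 / 1800 = 1.67:1


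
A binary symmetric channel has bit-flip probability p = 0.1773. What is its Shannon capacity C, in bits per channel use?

For BSC with error probability p:
C = 1 - H(p) where H(p) is binary entropy
H(0.1773) = -0.1773 × log₂(0.1773) - 0.8227 × log₂(0.8227)
H(p) = 0.6741
C = 1 - 0.6741 = 0.3259 bits/use


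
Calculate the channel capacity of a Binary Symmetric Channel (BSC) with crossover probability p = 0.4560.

For BSC with error probability p:
C = 1 - H(p) where H(p) is binary entropy
H(0.4560) = -0.4560 × log₂(0.4560) - 0.5440 × log₂(0.5440)
H(p) = 0.9944
C = 1 - 0.9944 = 0.0056 bits/use


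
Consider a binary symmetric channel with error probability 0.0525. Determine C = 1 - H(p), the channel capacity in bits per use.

For BSC with error probability p:
C = 1 - H(p) where H(p) is binary entropy
H(0.0525) = -0.0525 × log₂(0.0525) - 0.9475 × log₂(0.9475)
H(p) = 0.2969
C = 1 - 0.2969 = 0.7031 bits/use


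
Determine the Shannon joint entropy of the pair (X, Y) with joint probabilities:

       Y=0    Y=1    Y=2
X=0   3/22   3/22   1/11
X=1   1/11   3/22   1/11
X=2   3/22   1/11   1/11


H(X,Y) = -Σ p(x,y) log₂ p(x,y)
  p(0,0)=3/22: -0.1364 × log₂(0.1364) = 0.3920
  p(0,1)=3/22: -0.1364 × log₂(0.1364) = 0.3920
  p(0,2)=1/11: -0.0909 × log₂(0.0909) = 0.3145
  p(1,0)=1/11: -0.0909 × log₂(0.0909) = 0.3145
  p(1,1)=3/22: -0.1364 × log₂(0.1364) = 0.3920
  p(1,2)=1/11: -0.0909 × log₂(0.0909) = 0.3145
  p(2,0)=3/22: -0.1364 × log₂(0.1364) = 0.3920
  p(2,1)=1/11: -0.0909 × log₂(0.0909) = 0.3145
  p(2,2)=1/11: -0.0909 × log₂(0.0909) = 0.3145
H(X,Y) = 3.1404 bits


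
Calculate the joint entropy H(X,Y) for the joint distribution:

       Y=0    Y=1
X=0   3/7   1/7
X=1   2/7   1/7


H(X,Y) = -Σ p(x,y) log₂ p(x,y)
  p(0,0)=3/7: -0.4286 × log₂(0.4286) = 0.5239
  p(0,1)=1/7: -0.1429 × log₂(0.1429) = 0.4011
  p(1,0)=2/7: -0.2857 × log₂(0.2857) = 0.5164
  p(1,1)=1/7: -0.1429 × log₂(0.1429) = 0.4011
H(X,Y) = 1.8424 bits


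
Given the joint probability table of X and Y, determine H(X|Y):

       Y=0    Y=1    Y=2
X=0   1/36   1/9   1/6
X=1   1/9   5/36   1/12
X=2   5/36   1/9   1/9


H(X|Y) = Σ_y p(y) H(X|Y=y)
  p(Y=0) = 5/18, H(X|Y=0) = 1.3610
  p(Y=1) = 13/36, H(X|Y=1) = 1.5766
  p(Y=2) = 13/36, H(X|Y=2) = 1.5262
H(X|Y) = 0.2778×1.3610 + 0.3611×1.5766 + 0.3611×1.5262 = 1.4985 bits


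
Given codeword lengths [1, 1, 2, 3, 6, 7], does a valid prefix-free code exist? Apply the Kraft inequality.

Kraft inequality: Σ 2^(-l_i) ≤ 1 for prefix-free code
Calculating: 2^(-1) + 2^(-1) + 2^(-2) + 2^(-3) + 2^(-6) + 2^(-7)
= 0.5 + 0.5 + 0.25 + 0.125 + 0.015625 + 0.0078125
= 1.3984
Since 1.3984 > 1, prefix-free code does not exist


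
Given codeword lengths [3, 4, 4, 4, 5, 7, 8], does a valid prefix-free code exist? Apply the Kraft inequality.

Kraft inequality: Σ 2^(-l_i) ≤ 1 for prefix-free code
Calculating: 2^(-3) + 2^(-4) + 2^(-4) + 2^(-4) + 2^(-5) + 2^(-7) + 2^(-8)
= 0.125 + 0.0625 + 0.0625 + 0.0625 + 0.03125 + 0.0078125 + 0.00390625
= 0.3555
Since 0.3555 ≤ 1, prefix-free code exists


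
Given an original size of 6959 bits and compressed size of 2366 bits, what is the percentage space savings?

Space savings = (1 - Compressed/Original) × 100%
= (1 - 2366/6959) × 100%
= 66.00%


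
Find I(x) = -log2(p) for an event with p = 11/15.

Information content I(x) = -log₂(p(x))
I = -log₂(11/15) = -log₂(0.7333)
I = 0.4475 bits


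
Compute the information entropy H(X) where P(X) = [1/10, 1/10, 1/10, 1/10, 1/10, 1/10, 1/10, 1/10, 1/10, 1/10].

H(X) = -Σ p(x) log₂ p(x)
  -1/10 × log₂(1/10) = 0.3322
  -1/10 × log₂(1/10) = 0.3322
  -1/10 × log₂(1/10) = 0.3322
  -1/10 × log₂(1/10) = 0.3322
  -1/10 × log₂(1/10) = 0.3322
  -1/10 × log₂(1/10) = 0.3322
  -1/10 × log₂(1/10) = 0.3322
  -1/10 × log₂(1/10) = 0.3322
  -1/10 × log₂(1/10) = 0.3322
  -1/10 × log₂(1/10) = 0.3322
H(X) = 3.3219 bits


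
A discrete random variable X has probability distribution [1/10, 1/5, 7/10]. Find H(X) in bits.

H(X) = -Σ p(x) log₂ p(x)
  -1/10 × log₂(1/10) = 0.3322
  -1/5 × log₂(1/5) = 0.4644
  -7/10 × log₂(7/10) = 0.3602
H(X) = 1.1568 bits


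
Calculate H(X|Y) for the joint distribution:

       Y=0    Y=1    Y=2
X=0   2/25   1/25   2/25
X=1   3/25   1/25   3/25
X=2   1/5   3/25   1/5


H(X|Y) = Σ_y p(y) H(X|Y=y)
  p(Y=0) = 2/5, H(X|Y=0) = 1.4855
  p(Y=1) = 1/5, H(X|Y=1) = 1.3710
  p(Y=2) = 2/5, H(X|Y=2) = 1.4855
H(X|Y) = 0.4000×1.4855 + 0.2000×1.3710 + 0.4000×1.4855 = 1.4626 bits


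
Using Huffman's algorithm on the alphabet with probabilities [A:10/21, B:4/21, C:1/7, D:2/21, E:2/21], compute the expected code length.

Huffman tree construction:
Combine smallest probabilities repeatedly
Resulting codes:
  A: 0 (length 1)
  B: 111 (length 3)
  C: 110 (length 3)
  D: 100 (length 3)
  E: 101 (length 3)
Average length = Σ p(s) × length(s) = 2.0476 bits


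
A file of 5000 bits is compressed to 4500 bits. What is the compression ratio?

Compression ratio = Original / Compressed
= 5000 / 4500 = 1.11:1


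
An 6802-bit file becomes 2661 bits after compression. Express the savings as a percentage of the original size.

Space savings = (1 - Compressed/Original) × 100%
= (1 - 2661/6802) × 100%
= 60.88%


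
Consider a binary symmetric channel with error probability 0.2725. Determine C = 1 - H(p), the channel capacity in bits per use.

For BSC with error probability p:
C = 1 - H(p) where H(p) is binary entropy
H(0.2725) = -0.2725 × log₂(0.2725) - 0.7275 × log₂(0.7275)
H(p) = 0.8450
C = 1 - 0.8450 = 0.1550 bits/use


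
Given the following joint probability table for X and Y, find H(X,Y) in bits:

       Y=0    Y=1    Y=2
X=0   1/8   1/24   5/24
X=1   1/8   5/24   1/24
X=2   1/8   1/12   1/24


H(X,Y) = -Σ p(x,y) log₂ p(x,y)
  p(0,0)=1/8: -0.1250 × log₂(0.1250) = 0.3750
  p(0,1)=1/24: -0.0417 × log₂(0.0417) = 0.1910
  p(0,2)=5/24: -0.2083 × log₂(0.2083) = 0.4715
  p(1,0)=1/8: -0.1250 × log₂(0.1250) = 0.3750
  p(1,1)=5/24: -0.2083 × log₂(0.2083) = 0.4715
  p(1,2)=1/24: -0.0417 × log₂(0.0417) = 0.1910
  p(2,0)=1/8: -0.1250 × log₂(0.1250) = 0.3750
  p(2,1)=1/12: -0.0833 × log₂(0.0833) = 0.2987
  p(2,2)=1/24: -0.0417 × log₂(0.0417) = 0.1910
H(X,Y) = 2.9398 bits


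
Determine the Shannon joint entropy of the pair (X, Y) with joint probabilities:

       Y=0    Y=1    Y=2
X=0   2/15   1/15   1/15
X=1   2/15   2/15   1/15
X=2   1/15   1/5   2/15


H(X,Y) = -Σ p(x,y) log₂ p(x,y)
  p(0,0)=2/15: -0.1333 × log₂(0.1333) = 0.3876
  p(0,1)=1/15: -0.0667 × log₂(0.0667) = 0.2605
  p(0,2)=1/15: -0.0667 × log₂(0.0667) = 0.2605
  p(1,0)=2/15: -0.1333 × log₂(0.1333) = 0.3876
  p(1,1)=2/15: -0.1333 × log₂(0.1333) = 0.3876
  p(1,2)=1/15: -0.0667 × log₂(0.0667) = 0.2605
  p(2,0)=1/15: -0.0667 × log₂(0.0667) = 0.2605
  p(2,1)=1/5: -0.2000 × log₂(0.2000) = 0.4644
  p(2,2)=2/15: -0.1333 × log₂(0.1333) = 0.3876
H(X,Y) = 3.0566 bits


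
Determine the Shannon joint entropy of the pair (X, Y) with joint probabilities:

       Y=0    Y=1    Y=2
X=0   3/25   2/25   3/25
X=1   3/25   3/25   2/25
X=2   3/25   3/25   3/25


H(X,Y) = -Σ p(x,y) log₂ p(x,y)
  p(0,0)=3/25: -0.1200 × log₂(0.1200) = 0.3671
  p(0,1)=2/25: -0.0800 × log₂(0.0800) = 0.2915
  p(0,2)=3/25: -0.1200 × log₂(0.1200) = 0.3671
  p(1,0)=3/25: -0.1200 × log₂(0.1200) = 0.3671
  p(1,1)=3/25: -0.1200 × log₂(0.1200) = 0.3671
  p(1,2)=2/25: -0.0800 × log₂(0.0800) = 0.2915
  p(2,0)=3/25: -0.1200 × log₂(0.1200) = 0.3671
  p(2,1)=3/25: -0.1200 × log₂(0.1200) = 0.3671
  p(2,2)=3/25: -0.1200 × log₂(0.1200) = 0.3671
H(X,Y) = 3.1525 bits


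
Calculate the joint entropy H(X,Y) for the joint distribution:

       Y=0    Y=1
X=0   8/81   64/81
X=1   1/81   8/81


H(X,Y) = -Σ p(x,y) log₂ p(x,y)
  p(0,0)=8/81: -0.0988 × log₂(0.0988) = 0.3299
  p(0,1)=64/81: -0.7901 × log₂(0.7901) = 0.2685
  p(1,0)=1/81: -0.0123 × log₂(0.0123) = 0.0783
  p(1,1)=8/81: -0.0988 × log₂(0.0988) = 0.3299
H(X,Y) = 1.0065 bits


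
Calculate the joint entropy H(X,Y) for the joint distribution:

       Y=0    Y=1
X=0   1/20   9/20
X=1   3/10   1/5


H(X,Y) = -Σ p(x,y) log₂ p(x,y)
  p(0,0)=1/20: -0.0500 × log₂(0.0500) = 0.2161
  p(0,1)=9/20: -0.4500 × log₂(0.4500) = 0.5184
  p(1,0)=3/10: -0.3000 × log₂(0.3000) = 0.5211
  p(1,1)=1/5: -0.2000 × log₂(0.2000) = 0.4644
H(X,Y) = 1.7200 bits


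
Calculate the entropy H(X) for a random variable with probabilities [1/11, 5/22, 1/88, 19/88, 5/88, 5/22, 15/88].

H(X) = -Σ p(x) log₂ p(x)
  -1/11 × log₂(1/11) = 0.3145
  -5/22 × log₂(5/22) = 0.4858
  -1/88 × log₂(1/88) = 0.0734
  -19/88 × log₂(19/88) = 0.4775
  -5/88 × log₂(5/88) = 0.2351
  -5/22 × log₂(5/22) = 0.4858
  -15/88 × log₂(15/88) = 0.4351
H(X) = 2.5072 bits


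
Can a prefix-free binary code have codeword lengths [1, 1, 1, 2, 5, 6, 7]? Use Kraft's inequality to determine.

Kraft inequality: Σ 2^(-l_i) ≤ 1 for prefix-free code
Calculating: 2^(-1) + 2^(-1) + 2^(-1) + 2^(-2) + 2^(-5) + 2^(-6) + 2^(-7)
= 0.5 + 0.5 + 0.5 + 0.25 + 0.03125 + 0.015625 + 0.0078125
= 1.8047
Since 1.8047 > 1, prefix-free code does not exist


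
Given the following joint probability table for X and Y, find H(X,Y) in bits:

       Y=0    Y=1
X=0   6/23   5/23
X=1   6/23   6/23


H(X,Y) = -Σ p(x,y) log₂ p(x,y)
  p(0,0)=6/23: -0.2609 × log₂(0.2609) = 0.5057
  p(0,1)=5/23: -0.2174 × log₂(0.2174) = 0.4786
  p(1,0)=6/23: -0.2609 × log₂(0.2609) = 0.5057
  p(1,1)=6/23: -0.2609 × log₂(0.2609) = 0.5057
H(X,Y) = 1.9958 bits


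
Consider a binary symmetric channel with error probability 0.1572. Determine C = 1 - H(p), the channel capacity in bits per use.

For BSC with error probability p:
C = 1 - H(p) where H(p) is binary entropy
H(0.1572) = -0.1572 × log₂(0.1572) - 0.8428 × log₂(0.8428)
H(p) = 0.6276
C = 1 - 0.6276 = 0.3724 bits/use


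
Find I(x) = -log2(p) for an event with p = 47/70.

Information content I(x) = -log₂(p(x))
I = -log₂(47/70) = -log₂(0.6714)
I = 0.5747 bits


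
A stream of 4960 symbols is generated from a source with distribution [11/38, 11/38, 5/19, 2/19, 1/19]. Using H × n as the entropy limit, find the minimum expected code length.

Entropy H = 2.1077 bits/symbol
Minimum bits = H × n = 2.1077 × 4960
= 10454.44 bits


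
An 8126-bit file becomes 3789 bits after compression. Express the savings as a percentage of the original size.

Space savings = (1 - Compressed/Original) × 100%
= (1 - 3789/8126) × 100%
= 53.37%


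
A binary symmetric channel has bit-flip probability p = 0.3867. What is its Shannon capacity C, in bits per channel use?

For BSC with error probability p:
C = 1 - H(p) where H(p) is binary entropy
H(0.3867) = -0.3867 × log₂(0.3867) - 0.6133 × log₂(0.6133)
H(p) = 0.9626
C = 1 - 0.9626 = 0.0374 bits/use


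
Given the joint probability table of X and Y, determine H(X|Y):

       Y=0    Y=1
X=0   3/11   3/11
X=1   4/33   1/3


H(X|Y) = Σ_y p(y) H(X|Y=y)
  p(Y=0) = 13/33, H(X|Y=0) = 0.8905
  p(Y=1) = 20/33, H(X|Y=1) = 0.9928
H(X|Y) = 0.3939×0.8905 + 0.6061×0.9928 = 0.9525 bits


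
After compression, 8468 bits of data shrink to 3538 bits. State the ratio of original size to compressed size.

Compression ratio = Original / Compressed
= 8468 / 3538 = 2.39:1


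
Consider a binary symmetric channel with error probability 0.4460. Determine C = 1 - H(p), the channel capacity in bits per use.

For BSC with error probability p:
C = 1 - H(p) where H(p) is binary entropy
H(0.4460) = -0.4460 × log₂(0.4460) - 0.5540 × log₂(0.5540)
H(p) = 0.9916
C = 1 - 0.9916 = 0.0084 bits/use


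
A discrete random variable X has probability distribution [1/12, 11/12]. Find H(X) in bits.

H(X) = -Σ p(x) log₂ p(x)
  -1/12 × log₂(1/12) = 0.2987
  -11/12 × log₂(11/12) = 0.1151
H(X) = 0.4138 bits


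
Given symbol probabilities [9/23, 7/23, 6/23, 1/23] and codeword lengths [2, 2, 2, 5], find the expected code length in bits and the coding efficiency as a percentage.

Average length L = Σ p_i × l_i = 2.1304 bits
Entropy H = 1.7544 bits
Efficiency η = H/L × 100% = 82.35%


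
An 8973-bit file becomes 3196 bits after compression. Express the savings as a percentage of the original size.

Space savings = (1 - Compressed/Original) × 100%
= (1 - 3196/8973) × 100%
= 64.38%


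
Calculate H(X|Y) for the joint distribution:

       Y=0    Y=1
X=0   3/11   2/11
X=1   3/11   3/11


H(X|Y) = Σ_y p(y) H(X|Y=y)
  p(Y=0) = 6/11, H(X|Y=0) = 1.0000
  p(Y=1) = 5/11, H(X|Y=1) = 0.9710
H(X|Y) = 0.5455×1.0000 + 0.4545×0.9710 = 0.9868 bits


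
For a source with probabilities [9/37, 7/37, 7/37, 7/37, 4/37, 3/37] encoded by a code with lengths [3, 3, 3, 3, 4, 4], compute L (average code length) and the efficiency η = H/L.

Average length L = Σ p_i × l_i = 3.1892 bits
Entropy H = 2.5003 bits
Efficiency η = H/L × 100% = 78.40%


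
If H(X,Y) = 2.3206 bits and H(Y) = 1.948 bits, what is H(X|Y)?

Chain rule: H(X,Y) = H(X|Y) + H(Y)
H(X|Y) = H(X,Y) - H(Y) = 2.3206 - 1.948 = 0.3726 bits


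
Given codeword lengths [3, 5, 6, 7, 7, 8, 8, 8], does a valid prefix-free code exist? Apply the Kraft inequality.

Kraft inequality: Σ 2^(-l_i) ≤ 1 for prefix-free code
Calculating: 2^(-3) + 2^(-5) + 2^(-6) + 2^(-7) + 2^(-7) + 2^(-8) + 2^(-8) + 2^(-8)
= 0.125 + 0.03125 + 0.015625 + 0.0078125 + 0.0078125 + 0.00390625 + 0.00390625 + 0.00390625
= 0.1992
Since 0.1992 ≤ 1, prefix-free code exists


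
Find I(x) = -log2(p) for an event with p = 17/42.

Information content I(x) = -log₂(p(x))
I = -log₂(17/42) = -log₂(0.4048)
I = 1.3049 bits


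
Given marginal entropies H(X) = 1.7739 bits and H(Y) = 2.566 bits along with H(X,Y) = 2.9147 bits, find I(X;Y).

I(X;Y) = H(X) + H(Y) - H(X,Y)
I(X;Y) = 1.7739 + 2.566 - 2.9147 = 1.4252 bits


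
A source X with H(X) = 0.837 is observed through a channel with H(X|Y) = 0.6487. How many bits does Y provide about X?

I(X;Y) = H(X) - H(X|Y)
I(X;Y) = 0.837 - 0.6487 = 0.1883 bits


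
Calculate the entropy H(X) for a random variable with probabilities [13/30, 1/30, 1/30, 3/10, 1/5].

H(X) = -Σ p(x) log₂ p(x)
  -13/30 × log₂(13/30) = 0.5228
  -1/30 × log₂(1/30) = 0.1636
  -1/30 × log₂(1/30) = 0.1636
  -3/10 × log₂(3/10) = 0.5211
  -1/5 × log₂(1/5) = 0.4644
H(X) = 1.8354 bits


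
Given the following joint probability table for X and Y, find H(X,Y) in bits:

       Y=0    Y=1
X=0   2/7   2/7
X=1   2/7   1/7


H(X,Y) = -Σ p(x,y) log₂ p(x,y)
  p(0,0)=2/7: -0.2857 × log₂(0.2857) = 0.5164
  p(0,1)=2/7: -0.2857 × log₂(0.2857) = 0.5164
  p(1,0)=2/7: -0.2857 × log₂(0.2857) = 0.5164
  p(1,1)=1/7: -0.1429 × log₂(0.1429) = 0.4011
H(X,Y) = 1.9502 bits


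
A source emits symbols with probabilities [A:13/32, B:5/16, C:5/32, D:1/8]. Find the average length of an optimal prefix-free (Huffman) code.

Huffman tree construction:
Combine smallest probabilities repeatedly
Resulting codes:
  A: 0 (length 1)
  B: 11 (length 2)
  C: 101 (length 3)
  D: 100 (length 3)
Average length = Σ p(s) × length(s) = 1.8750 bits


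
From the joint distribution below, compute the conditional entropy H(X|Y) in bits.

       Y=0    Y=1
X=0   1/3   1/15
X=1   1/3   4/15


H(X|Y) = Σ_y p(y) H(X|Y=y)
  p(Y=0) = 2/3, H(X|Y=0) = 1.0000
  p(Y=1) = 1/3, H(X|Y=1) = 0.7219
H(X|Y) = 0.6667×1.0000 + 0.3333×0.7219 = 0.9073 bits


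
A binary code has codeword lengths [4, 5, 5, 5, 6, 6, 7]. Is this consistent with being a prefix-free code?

Kraft inequality: Σ 2^(-l_i) ≤ 1 for prefix-free code
Calculating: 2^(-4) + 2^(-5) + 2^(-5) + 2^(-5) + 2^(-6) + 2^(-6) + 2^(-7)
= 0.0625 + 0.03125 + 0.03125 + 0.03125 + 0.015625 + 0.015625 + 0.0078125
= 0.1953
Since 0.1953 ≤ 1, prefix-free code exists


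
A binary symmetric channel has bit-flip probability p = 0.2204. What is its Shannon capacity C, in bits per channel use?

For BSC with error probability p:
C = 1 - H(p) where H(p) is binary entropy
H(0.2204) = -0.2204 × log₂(0.2204) - 0.7796 × log₂(0.7796)
H(p) = 0.7609
C = 1 - 0.7609 = 0.2391 bits/use


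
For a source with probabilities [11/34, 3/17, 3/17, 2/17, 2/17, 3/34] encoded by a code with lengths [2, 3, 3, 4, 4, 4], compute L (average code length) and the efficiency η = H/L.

Average length L = Σ p_i × l_i = 3.0000 bits
Entropy H = 2.4455 bits
Efficiency η = H/L × 100% = 81.52%


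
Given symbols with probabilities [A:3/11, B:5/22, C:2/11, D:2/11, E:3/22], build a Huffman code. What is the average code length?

Huffman tree construction:
Combine smallest probabilities repeatedly
Resulting codes:
  A: 10 (length 2)
  B: 01 (length 2)
  C: 111 (length 3)
  D: 00 (length 2)
  E: 110 (length 3)
Average length = Σ p(s) × length(s) = 2.3182 bits


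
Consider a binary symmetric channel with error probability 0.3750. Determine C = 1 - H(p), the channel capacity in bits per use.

For BSC with error probability p:
C = 1 - H(p) where H(p) is binary entropy
H(0.3750) = -0.3750 × log₂(0.3750) - 0.6250 × log₂(0.6250)
H(p) = 0.9544
C = 1 - 0.9544 = 0.0456 bits/use


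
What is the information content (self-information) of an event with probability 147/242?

Information content I(x) = -log₂(p(x))
I = -log₂(147/242) = -log₂(0.6074)
I = 0.7192 bits


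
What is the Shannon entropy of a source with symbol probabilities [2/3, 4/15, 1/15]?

H(X) = -Σ p(x) log₂ p(x)
  -2/3 × log₂(2/3) = 0.3900
  -4/15 × log₂(4/15) = 0.5085
  -1/15 × log₂(1/15) = 0.2605
H(X) = 1.1589 bits


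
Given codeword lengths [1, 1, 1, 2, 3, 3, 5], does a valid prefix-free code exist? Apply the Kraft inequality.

Kraft inequality: Σ 2^(-l_i) ≤ 1 for prefix-free code
Calculating: 2^(-1) + 2^(-1) + 2^(-1) + 2^(-2) + 2^(-3) + 2^(-3) + 2^(-5)
= 0.5 + 0.5 + 0.5 + 0.25 + 0.125 + 0.125 + 0.03125
= 2.0312
Since 2.0312 > 1, prefix-free code does not exist


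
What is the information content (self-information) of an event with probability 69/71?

Information content I(x) = -log₂(p(x))
I = -log₂(69/71) = -log₂(0.9718)
I = 0.0412 bits


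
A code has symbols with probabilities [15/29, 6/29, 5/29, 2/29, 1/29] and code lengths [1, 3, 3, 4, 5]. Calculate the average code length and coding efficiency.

Average length L = Σ p_i × l_i = 2.1034 bits
Entropy H = 1.8331 bits
Efficiency η = H/L × 100% = 87.15%


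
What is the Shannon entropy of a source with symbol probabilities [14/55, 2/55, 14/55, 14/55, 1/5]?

H(X) = -Σ p(x) log₂ p(x)
  -14/55 × log₂(14/55) = 0.5025
  -2/55 × log₂(2/55) = 0.1739
  -14/55 × log₂(14/55) = 0.5025
  -14/55 × log₂(14/55) = 0.5025
  -1/5 × log₂(1/5) = 0.4644
H(X) = 2.1457 bits


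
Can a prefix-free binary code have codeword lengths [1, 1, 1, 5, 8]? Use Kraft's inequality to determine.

Kraft inequality: Σ 2^(-l_i) ≤ 1 for prefix-free code
Calculating: 2^(-1) + 2^(-1) + 2^(-1) + 2^(-5) + 2^(-8)
= 0.5 + 0.5 + 0.5 + 0.03125 + 0.00390625
= 1.5352
Since 1.5352 > 1, prefix-free code does not exist


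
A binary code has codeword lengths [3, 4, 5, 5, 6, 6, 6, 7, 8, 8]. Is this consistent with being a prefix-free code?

Kraft inequality: Σ 2^(-l_i) ≤ 1 for prefix-free code
Calculating: 2^(-3) + 2^(-4) + 2^(-5) + 2^(-5) + 2^(-6) + 2^(-6) + 2^(-6) + 2^(-7) + 2^(-8) + 2^(-8)
= 0.125 + 0.0625 + 0.03125 + 0.03125 + 0.015625 + 0.015625 + 0.015625 + 0.0078125 + 0.00390625 + 0.00390625
= 0.3125
Since 0.3125 ≤ 1, prefix-free code exists


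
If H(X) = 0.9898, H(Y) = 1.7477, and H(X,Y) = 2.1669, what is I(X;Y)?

I(X;Y) = H(X) + H(Y) - H(X,Y)
I(X;Y) = 0.9898 + 1.7477 - 2.1669 = 0.5706 bits


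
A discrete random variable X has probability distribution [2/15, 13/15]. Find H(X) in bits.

H(X) = -Σ p(x) log₂ p(x)
  -2/15 × log₂(2/15) = 0.3876
  -13/15 × log₂(13/15) = 0.1789
H(X) = 0.5665 bits


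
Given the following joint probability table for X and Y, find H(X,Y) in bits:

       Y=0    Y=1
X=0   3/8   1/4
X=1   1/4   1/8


H(X,Y) = -Σ p(x,y) log₂ p(x,y)
  p(0,0)=3/8: -0.3750 × log₂(0.3750) = 0.5306
  p(0,1)=1/4: -0.2500 × log₂(0.2500) = 0.5000
  p(1,0)=1/4: -0.2500 × log₂(0.2500) = 0.5000
  p(1,1)=1/8: -0.1250 × log₂(0.1250) = 0.3750
H(X,Y) = 1.9056 bits


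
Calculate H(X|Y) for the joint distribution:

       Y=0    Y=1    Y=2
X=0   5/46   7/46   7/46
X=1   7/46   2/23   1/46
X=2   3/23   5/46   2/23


H(X|Y) = Σ_y p(y) H(X|Y=y)
  p(Y=0) = 9/23, H(X|Y=0) = 1.5715
  p(Y=1) = 8/23, H(X|Y=1) = 1.5462
  p(Y=2) = 6/23, H(X|Y=2) = 1.2807
H(X|Y) = 0.3913×1.5715 + 0.3478×1.5462 + 0.2609×1.2807 = 1.4868 bits


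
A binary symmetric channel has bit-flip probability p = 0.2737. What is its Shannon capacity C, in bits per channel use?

For BSC with error probability p:
C = 1 - H(p) where H(p) is binary entropy
H(0.2737) = -0.2737 × log₂(0.2737) - 0.7263 × log₂(0.7263)
H(p) = 0.8467
C = 1 - 0.8467 = 0.1533 bits/use


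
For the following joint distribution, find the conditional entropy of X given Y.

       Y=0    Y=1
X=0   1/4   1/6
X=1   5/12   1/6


H(X|Y) = Σ_y p(y) H(X|Y=y)
  p(Y=0) = 2/3, H(X|Y=0) = 0.9544
  p(Y=1) = 1/3, H(X|Y=1) = 1.0000
H(X|Y) = 0.6667×0.9544 + 0.3333×1.0000 = 0.9696 bits


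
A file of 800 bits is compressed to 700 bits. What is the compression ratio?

Compression ratio = Original / Compressed
= 800 / 700 = 1.14:1


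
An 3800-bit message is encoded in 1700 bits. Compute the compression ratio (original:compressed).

Compression ratio = Original / Compressed
= 3800 / 1700 = 2.24:1


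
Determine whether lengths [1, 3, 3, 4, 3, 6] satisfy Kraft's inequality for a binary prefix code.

Kraft inequality: Σ 2^(-l_i) ≤ 1 for prefix-free code
Calculating: 2^(-1) + 2^(-3) + 2^(-3) + 2^(-4) + 2^(-3) + 2^(-6)
= 0.5 + 0.125 + 0.125 + 0.0625 + 0.125 + 0.015625
= 0.9531
Since 0.9531 ≤ 1, prefix-free code exists


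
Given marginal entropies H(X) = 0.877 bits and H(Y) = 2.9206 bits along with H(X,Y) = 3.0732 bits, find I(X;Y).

I(X;Y) = H(X) + H(Y) - H(X,Y)
I(X;Y) = 0.877 + 2.9206 - 3.0732 = 0.7244 bits


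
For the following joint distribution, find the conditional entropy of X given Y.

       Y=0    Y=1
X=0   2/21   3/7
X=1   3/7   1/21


H(X|Y) = Σ_y p(y) H(X|Y=y)
  p(Y=0) = 11/21, H(X|Y=0) = 0.6840
  p(Y=1) = 10/21, H(X|Y=1) = 0.4690
H(X|Y) = 0.5238×0.6840 + 0.4762×0.4690 = 0.5816 bits
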